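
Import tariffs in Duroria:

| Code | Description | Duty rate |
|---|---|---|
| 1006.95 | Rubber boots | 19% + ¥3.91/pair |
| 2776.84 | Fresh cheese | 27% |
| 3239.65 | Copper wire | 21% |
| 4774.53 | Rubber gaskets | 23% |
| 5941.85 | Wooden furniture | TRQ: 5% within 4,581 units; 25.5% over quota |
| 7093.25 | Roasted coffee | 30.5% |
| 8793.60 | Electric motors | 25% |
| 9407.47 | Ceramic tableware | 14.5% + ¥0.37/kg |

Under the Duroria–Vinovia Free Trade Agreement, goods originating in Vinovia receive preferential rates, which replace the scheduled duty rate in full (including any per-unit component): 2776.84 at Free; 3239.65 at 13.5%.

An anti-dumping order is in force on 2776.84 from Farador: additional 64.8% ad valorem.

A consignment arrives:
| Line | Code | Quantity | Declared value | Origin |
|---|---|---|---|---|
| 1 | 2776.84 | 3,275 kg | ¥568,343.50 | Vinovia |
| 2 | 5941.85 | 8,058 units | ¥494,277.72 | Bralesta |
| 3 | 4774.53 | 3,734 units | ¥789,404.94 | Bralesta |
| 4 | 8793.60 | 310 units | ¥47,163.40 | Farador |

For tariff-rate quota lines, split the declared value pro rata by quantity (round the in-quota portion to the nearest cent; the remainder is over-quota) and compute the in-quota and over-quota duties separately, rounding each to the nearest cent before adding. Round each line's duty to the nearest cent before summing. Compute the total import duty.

Line 1 (2776.84, Vinovia, 3,275 kg, ¥568,343.50):
Base rate for 2776.84 is 27%.
Origin Vinovia qualifies under the Duroria–Vinovia agreement and 2776.84 is covered: preferential rate Free applies instead.
The additional-duty order on 2776.84 targets Farador, not Vinovia; it does not apply.
Duty = ¥568,343.50 × 0% = ¥0.00.
Line 2 (5941.85, Bralesta, 8,058 units, ¥494,277.72):
Code 5941.85 is under a tariff-rate quota (threshold 4,581 units). In-quota: 4,581 units at 5%; over-quota: 3,477 units at 25.5%.
Pro-rata value split: in-quota = ¥494,277.72 × 4,581/8,058 = ¥280,998.54; over-quota = ¥494,277.72 − ¥280,998.54 = ¥213,279.18.
In-quota duty = ¥280,998.54 × 5% = ¥14,049.93. Over-quota duty = ¥213,279.18 × 25.5% = ¥54,386.19.
Line duty = ¥14,049.93 + ¥54,386.19 = ¥68,436.12.
Line 3 (4774.53, Bralesta, 3,734 units, ¥789,404.94):
Base rate for 4774.53 is 23%.
Duty = ¥789,404.94 × 23% = ¥181,563.14.
Line 4 (8793.60, Farador, 310 units, ¥47,163.40):
Base rate for 8793.60 is 25%.
Duty = ¥47,163.40 × 25% = ¥11,790.85.
Total = ¥0.00 + ¥68,436.12 + ¥181,563.14 + ¥11,790.85 = ¥261,790.11.

¥261,790.11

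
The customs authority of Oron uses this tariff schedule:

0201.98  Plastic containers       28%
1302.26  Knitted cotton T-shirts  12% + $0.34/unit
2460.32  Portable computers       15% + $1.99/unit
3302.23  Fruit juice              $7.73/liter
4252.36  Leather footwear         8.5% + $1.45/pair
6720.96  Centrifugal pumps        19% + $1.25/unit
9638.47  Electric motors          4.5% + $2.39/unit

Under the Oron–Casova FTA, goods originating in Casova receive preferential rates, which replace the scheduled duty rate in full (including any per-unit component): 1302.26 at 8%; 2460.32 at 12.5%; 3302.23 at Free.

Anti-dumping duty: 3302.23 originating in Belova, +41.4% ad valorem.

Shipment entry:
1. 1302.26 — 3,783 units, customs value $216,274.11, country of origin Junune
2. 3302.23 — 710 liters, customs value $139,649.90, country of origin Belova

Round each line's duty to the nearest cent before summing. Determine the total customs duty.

$90,542.47

Line 1 (1302.26, Junune, 3,783 units, $216,274.11):
Base rate for 1302.26 is 12% + $0.34/unit.
1302.26 has an FTA preferential rate, but origin Junune is not Casova; base rate stands.
Duty = $216,274.11 × 12% + 3,783 × $0.34 = $27,239.11.
Line 2 (3302.23, Belova, 710 liters, $139,649.90):
Base rate for 3302.23 is $7.73/liter.
3302.23 has an FTA preferential rate, but origin Belova is not Casova; base rate stands.
Additional duty on 3302.23 from Belova: +41.4% ad valorem. Applied ad valorem rate = 41.4%.
Duty = $139,649.90 × 41.4% + 710 × $7.73 = $63,303.36.
Total = $27,239.11 + $63,303.36 = $90,542.47.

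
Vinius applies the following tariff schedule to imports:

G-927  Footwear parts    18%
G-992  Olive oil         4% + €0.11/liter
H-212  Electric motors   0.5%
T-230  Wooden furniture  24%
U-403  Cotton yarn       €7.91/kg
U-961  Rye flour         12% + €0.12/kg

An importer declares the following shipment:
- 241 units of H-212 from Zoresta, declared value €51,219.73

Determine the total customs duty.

€256.10

Line 1 (H-212, Zoresta, 241 units, €51,219.73):
Base rate for H-212 is 0.5%.
Duty = €51,219.73 × 0.5% = €256.10.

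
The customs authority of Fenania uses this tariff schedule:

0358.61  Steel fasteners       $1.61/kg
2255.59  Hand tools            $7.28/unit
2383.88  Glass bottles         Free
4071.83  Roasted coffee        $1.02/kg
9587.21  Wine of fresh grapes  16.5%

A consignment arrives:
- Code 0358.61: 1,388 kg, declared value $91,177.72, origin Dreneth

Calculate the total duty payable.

$2,234.68

Line 1 (0358.61, Dreneth, 1,388 kg, $91,177.72):
Base rate for 0358.61 is $1.61/kg.
Duty = 1,388 × $1.61 = $2,234.68.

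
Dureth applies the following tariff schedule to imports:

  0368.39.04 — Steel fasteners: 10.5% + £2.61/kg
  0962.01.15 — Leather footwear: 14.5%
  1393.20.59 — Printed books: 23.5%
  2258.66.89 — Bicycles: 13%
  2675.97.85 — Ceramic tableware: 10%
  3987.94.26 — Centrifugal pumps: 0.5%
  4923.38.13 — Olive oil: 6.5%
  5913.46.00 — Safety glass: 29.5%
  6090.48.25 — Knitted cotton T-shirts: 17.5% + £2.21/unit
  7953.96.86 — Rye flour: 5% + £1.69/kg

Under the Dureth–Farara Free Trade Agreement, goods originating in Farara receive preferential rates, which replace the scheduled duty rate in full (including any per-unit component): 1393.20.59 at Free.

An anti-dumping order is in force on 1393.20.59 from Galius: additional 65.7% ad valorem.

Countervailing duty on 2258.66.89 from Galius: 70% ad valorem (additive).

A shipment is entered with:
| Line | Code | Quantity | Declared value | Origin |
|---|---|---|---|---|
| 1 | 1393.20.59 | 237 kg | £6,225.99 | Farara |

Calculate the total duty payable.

£0.00

Line 1 (1393.20.59, Farara, 237 kg, £6,225.99):
Base rate for 1393.20.59 is 23.5%.
Origin Farara qualifies under the Dureth–Farara agreement and 1393.20.59 is covered: preferential rate Free applies instead.
The additional-duty order on 1393.20.59 targets Galius, not Farara; it does not apply.
Duty = £6,225.99 × 0% = £0.00.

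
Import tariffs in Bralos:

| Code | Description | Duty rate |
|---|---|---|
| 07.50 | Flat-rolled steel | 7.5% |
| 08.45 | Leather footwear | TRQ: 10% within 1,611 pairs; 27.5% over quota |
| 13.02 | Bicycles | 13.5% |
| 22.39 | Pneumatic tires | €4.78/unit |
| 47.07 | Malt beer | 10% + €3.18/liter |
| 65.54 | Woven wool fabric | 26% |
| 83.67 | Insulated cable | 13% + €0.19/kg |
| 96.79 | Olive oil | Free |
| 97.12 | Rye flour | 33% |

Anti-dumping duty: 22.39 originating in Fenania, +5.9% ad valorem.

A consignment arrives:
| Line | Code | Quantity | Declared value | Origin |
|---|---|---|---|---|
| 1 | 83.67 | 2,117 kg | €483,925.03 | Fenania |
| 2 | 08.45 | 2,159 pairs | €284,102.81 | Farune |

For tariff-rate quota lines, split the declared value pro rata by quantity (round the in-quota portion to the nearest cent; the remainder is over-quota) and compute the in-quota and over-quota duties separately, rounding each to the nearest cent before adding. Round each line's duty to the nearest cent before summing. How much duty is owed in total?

Line 1 (83.67, Fenania, 2,117 kg, €483,925.03):
Base rate for 83.67 is 13% + €0.19/kg.
Duty = €483,925.03 × 13% + 2,117 × €0.19 = €63,312.48.
Line 2 (08.45, Farune, 2,159 pairs, €284,102.81):
Code 08.45 is under a tariff-rate quota (threshold 1,611 pairs). In-quota: 1,611 pairs at 10%; over-quota: 548 pairs at 27.5%.
Pro-rata value split: in-quota = €284,102.81 × 1,611/2,159 = €211,991.49; over-quota = €284,102.81 − €211,991.49 = €72,111.32.
In-quota duty = €211,991.49 × 10% = €21,199.15. Over-quota duty = €72,111.32 × 27.5% = €19,830.61.
Line duty = €21,199.15 + €19,830.61 = €41,029.76.
Total = €63,312.48 + €41,029.76 = €104,342.24.

€104,342.24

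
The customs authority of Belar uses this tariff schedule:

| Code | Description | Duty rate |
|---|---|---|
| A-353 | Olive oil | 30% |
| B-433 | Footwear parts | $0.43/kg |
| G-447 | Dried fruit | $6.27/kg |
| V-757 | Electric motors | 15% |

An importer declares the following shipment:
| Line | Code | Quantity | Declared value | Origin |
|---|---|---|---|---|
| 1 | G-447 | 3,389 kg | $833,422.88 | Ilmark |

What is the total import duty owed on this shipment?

$21,249.03

Line 1 (G-447, Ilmark, 3,389 kg, $833,422.88):
Base rate for G-447 is $6.27/kg.
Duty = 3,389 × $6.27 = $21,249.03.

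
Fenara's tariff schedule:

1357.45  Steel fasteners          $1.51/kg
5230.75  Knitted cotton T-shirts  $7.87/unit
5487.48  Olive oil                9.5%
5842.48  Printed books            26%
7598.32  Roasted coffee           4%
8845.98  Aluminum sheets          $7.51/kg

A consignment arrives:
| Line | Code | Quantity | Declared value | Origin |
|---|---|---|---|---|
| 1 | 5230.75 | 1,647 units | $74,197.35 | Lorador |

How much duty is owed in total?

$12,961.89

Line 1 (5230.75, Lorador, 1,647 units, $74,197.35):
Base rate for 5230.75 is $7.87/unit.
Duty = 1,647 × $7.87 = $12,961.89.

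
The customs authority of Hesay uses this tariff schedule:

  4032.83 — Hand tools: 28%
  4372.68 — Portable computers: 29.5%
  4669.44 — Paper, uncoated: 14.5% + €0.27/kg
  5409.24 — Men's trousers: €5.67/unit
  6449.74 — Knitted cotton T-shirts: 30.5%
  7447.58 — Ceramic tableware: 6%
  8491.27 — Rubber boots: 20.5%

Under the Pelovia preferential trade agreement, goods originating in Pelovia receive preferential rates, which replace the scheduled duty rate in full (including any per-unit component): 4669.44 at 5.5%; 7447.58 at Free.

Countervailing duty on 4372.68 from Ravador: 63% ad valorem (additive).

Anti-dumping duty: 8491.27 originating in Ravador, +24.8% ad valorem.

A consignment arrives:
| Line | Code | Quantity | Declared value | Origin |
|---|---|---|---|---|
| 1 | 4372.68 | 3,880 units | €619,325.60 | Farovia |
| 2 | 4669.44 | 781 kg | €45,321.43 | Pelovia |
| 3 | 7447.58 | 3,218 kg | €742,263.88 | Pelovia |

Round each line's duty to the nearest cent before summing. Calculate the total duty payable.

Line 1 (4372.68, Farovia, 3,880 units, €619,325.60):
Base rate for 4372.68 is 29.5%.
The additional-duty order on 4372.68 targets Ravador, not Farovia; it does not apply.
Duty = €619,325.60 × 29.5% = €182,701.05.
Line 2 (4669.44, Pelovia, 781 kg, €45,321.43):
Base rate for 4669.44 is 14.5% + €0.27/kg.
Origin Pelovia qualifies under the Hesay–Pelovia agreement and 4669.44 is covered: preferential rate 5.5% applies instead.
Duty = €45,321.43 × 5.5% = €2,492.68.
Line 3 (7447.58, Pelovia, 3,218 kg, €742,263.88):
Base rate for 7447.58 is 6%.
Origin Pelovia qualifies under the Hesay–Pelovia agreement and 7447.58 is covered: preferential rate Free applies instead.
Duty = €742,263.88 × 0% = €0.00.
Total = €182,701.05 + €2,492.68 + €0.00 = €185,193.73.

€185,193.73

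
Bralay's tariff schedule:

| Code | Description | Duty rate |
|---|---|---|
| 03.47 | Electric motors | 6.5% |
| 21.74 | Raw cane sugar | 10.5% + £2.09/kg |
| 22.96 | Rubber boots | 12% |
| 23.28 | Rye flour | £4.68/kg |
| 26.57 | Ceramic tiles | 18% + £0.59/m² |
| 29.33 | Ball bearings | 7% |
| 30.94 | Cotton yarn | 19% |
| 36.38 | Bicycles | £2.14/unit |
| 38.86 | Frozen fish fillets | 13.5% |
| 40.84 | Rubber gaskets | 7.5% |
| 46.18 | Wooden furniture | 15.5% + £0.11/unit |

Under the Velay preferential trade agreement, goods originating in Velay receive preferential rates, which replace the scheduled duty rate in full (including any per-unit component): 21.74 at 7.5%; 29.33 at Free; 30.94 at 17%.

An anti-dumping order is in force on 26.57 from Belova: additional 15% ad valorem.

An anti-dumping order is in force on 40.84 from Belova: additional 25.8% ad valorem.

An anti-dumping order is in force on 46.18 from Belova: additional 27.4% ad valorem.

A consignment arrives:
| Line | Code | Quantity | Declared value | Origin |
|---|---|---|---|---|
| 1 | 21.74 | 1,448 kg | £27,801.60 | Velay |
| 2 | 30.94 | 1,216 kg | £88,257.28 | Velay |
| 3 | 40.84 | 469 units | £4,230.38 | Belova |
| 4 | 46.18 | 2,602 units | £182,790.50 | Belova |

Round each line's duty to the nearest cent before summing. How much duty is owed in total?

Line 1 (21.74, Velay, 1,448 kg, £27,801.60):
Base rate for 21.74 is 10.5% + £2.09/kg.
Origin Velay qualifies under the Bralay–Velay agreement and 21.74 is covered: preferential rate 7.5% applies instead.
Duty = £27,801.60 × 7.5% = £2,085.12.
Line 2 (30.94, Velay, 1,216 kg, £88,257.28):
Base rate for 30.94 is 19%.
Origin Velay qualifies under the Bralay–Velay agreement and 30.94 is covered: preferential rate 17% applies instead.
Duty = £88,257.28 × 17% = £15,003.74.
Line 3 (40.84, Belova, 469 units, £4,230.38):
Base rate for 40.84 is 7.5%.
Additional duty on 40.84 from Belova: +25.8%. Applied ad valorem rate: 7.5% + 25.8% = 33.3%.
Duty = £4,230.38 × 33.3% = £1,408.72.
Line 4 (46.18, Belova, 2,602 units, £182,790.50):
Base rate for 46.18 is 15.5% + £0.11/unit.
Additional duty on 46.18 from Belova: +27.4%. Applied ad valorem rate: 15.5% + 27.4% = 42.9%.
Duty = £182,790.50 × 42.9% + 2,602 × £0.11 = £78,703.34.
Total = £2,085.12 + £15,003.74 + £1,408.72 + £78,703.34 = £97,200.92.

£97,200.92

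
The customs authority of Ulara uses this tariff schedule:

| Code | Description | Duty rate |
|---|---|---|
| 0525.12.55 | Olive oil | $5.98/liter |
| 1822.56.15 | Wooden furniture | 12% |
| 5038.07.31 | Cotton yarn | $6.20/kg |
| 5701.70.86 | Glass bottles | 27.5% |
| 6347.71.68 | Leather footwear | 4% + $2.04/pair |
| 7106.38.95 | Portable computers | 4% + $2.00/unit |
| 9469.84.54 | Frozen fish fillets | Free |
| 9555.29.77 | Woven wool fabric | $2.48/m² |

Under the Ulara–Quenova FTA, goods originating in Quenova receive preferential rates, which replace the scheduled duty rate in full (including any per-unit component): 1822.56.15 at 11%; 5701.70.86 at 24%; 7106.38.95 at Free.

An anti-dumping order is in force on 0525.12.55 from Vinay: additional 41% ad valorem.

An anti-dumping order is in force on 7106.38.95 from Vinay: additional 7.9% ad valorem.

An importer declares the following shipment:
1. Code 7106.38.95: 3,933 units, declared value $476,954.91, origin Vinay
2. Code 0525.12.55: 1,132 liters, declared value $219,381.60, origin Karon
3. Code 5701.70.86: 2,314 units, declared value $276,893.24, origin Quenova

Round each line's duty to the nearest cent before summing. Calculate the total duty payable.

$137,847.37

Line 1 (7106.38.95, Vinay, 3,933 units, $476,954.91):
Base rate for 7106.38.95 is 4% + $2.00/unit.
7106.38.95 has an FTA preferential rate, but origin Vinay is not Quenova; base rate stands.
Additional duty on 7106.38.95 from Vinay: +7.9%. Applied ad valorem rate: 4% + 7.9% = 11.9%.
Duty = $476,954.91 × 11.9% + 3,933 × $2.00 = $64,623.63.
Line 2 (0525.12.55, Karon, 1,132 liters, $219,381.60):
Base rate for 0525.12.55 is $5.98/liter.
The additional-duty order on 0525.12.55 targets Vinay, not Karon; it does not apply.
Duty = 1,132 × $5.98 = $6,769.36.
Line 3 (5701.70.86, Quenova, 2,314 units, $276,893.24):
Base rate for 5701.70.86 is 27.5%.
Origin Quenova qualifies under the Ulara–Quenova agreement and 5701.70.86 is covered: preferential rate 24% applies instead.
Duty = $276,893.24 × 24% = $66,454.38.
Total = $64,623.63 + $6,769.36 + $66,454.38 = $137,847.37.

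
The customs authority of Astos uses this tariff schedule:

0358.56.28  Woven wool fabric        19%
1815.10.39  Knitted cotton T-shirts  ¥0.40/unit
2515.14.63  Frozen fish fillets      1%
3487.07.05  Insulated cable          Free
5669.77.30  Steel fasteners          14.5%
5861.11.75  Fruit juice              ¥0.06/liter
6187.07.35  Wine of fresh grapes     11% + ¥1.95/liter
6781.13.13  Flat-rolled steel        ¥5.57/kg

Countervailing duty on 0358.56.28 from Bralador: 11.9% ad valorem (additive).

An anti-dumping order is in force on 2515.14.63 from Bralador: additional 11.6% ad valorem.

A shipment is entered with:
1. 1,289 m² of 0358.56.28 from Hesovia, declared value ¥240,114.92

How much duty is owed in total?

Line 1 (0358.56.28, Hesovia, 1,289 m², ¥240,114.92):
Base rate for 0358.56.28 is 19%.
The additional-duty order on 0358.56.28 targets Bralador, not Hesovia; it does not apply.
Duty = ¥240,114.92 × 19% = ¥45,621.83.

¥45,621.83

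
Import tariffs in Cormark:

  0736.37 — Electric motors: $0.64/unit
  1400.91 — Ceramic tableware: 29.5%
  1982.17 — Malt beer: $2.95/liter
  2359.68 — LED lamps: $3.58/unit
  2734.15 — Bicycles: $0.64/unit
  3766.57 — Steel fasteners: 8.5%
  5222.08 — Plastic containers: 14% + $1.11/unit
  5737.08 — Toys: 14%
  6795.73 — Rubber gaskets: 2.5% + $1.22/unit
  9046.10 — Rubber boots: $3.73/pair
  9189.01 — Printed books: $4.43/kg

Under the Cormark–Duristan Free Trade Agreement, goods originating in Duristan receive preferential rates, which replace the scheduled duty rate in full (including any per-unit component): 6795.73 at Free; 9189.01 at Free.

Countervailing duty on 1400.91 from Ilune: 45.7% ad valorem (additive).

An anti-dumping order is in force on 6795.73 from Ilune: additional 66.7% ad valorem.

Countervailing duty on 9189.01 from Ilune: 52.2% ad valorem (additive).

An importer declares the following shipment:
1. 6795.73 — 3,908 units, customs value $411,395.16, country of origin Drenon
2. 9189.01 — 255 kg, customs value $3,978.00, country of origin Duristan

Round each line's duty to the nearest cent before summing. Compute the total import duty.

$15,052.64

Line 1 (6795.73, Drenon, 3,908 units, $411,395.16):
Base rate for 6795.73 is 2.5% + $1.22/unit.
6795.73 has an FTA preferential rate, but origin Drenon is not Duristan; base rate stands.
The additional-duty order on 6795.73 targets Ilune, not Drenon; it does not apply.
Duty = $411,395.16 × 2.5% + 3,908 × $1.22 = $15,052.64.
Line 2 (9189.01, Duristan, 255 kg, $3,978.00):
Base rate for 9189.01 is $4.43/kg.
Origin Duristan qualifies under the Cormark–Duristan agreement and 9189.01 is covered: preferential rate Free applies instead.
The additional-duty order on 9189.01 targets Ilune, not Duristan; it does not apply.
Duty = $3,978.00 × 0% = $0.00.
Total = $15,052.64 + $0.00 = $15,052.64.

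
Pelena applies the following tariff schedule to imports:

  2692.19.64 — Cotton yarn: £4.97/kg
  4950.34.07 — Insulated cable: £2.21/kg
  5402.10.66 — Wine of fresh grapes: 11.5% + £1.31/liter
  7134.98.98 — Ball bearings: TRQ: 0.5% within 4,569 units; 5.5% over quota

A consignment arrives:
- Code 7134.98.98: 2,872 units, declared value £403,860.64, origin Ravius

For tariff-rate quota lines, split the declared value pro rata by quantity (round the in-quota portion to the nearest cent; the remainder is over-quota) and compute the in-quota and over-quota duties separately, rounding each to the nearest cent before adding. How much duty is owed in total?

£2,019.30

Line 1 (7134.98.98, Ravius, 2,872 units, £403,860.64):
Code 7134.98.98 is under a tariff-rate quota (threshold 4,569 units). Quantity 2,872 units is within the quota, so the in-quota rate 0.5% applies to the full value.
Duty = £403,860.64 × 0.5% = £2,019.30.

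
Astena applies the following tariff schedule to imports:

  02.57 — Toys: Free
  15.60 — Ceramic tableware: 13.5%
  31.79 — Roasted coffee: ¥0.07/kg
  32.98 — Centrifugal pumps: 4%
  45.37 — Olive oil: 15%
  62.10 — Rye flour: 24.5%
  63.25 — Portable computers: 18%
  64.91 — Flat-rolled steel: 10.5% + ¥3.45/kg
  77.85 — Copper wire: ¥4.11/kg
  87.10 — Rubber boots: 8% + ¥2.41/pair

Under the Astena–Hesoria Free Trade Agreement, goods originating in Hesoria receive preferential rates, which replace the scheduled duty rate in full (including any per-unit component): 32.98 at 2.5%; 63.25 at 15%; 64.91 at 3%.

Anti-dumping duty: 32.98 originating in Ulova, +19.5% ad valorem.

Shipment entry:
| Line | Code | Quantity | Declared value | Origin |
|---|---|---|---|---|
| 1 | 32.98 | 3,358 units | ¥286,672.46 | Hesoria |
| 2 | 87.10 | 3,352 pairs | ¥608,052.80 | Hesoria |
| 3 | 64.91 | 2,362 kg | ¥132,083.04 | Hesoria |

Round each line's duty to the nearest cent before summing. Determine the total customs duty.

Line 1 (32.98, Hesoria, 3,358 units, ¥286,672.46):
Base rate for 32.98 is 4%.
Origin Hesoria qualifies under the Astena–Hesoria agreement and 32.98 is covered: preferential rate 2.5% applies instead.
The additional-duty order on 32.98 targets Ulova, not Hesoria; it does not apply.
Duty = ¥286,672.46 × 2.5% = ¥7,166.81.
Line 2 (87.10, Hesoria, 3,352 pairs, ¥608,052.80):
Base rate for 87.10 is 8% + ¥2.41/pair.
Origin Hesoria is the FTA partner but 87.10 is not on the preference list; base rate stands.
Duty = ¥608,052.80 × 8% + 3,352 × ¥2.41 = ¥56,722.54.
Line 3 (64.91, Hesoria, 2,362 kg, ¥132,083.04):
Base rate for 64.91 is 10.5% + ¥3.45/kg.
Origin Hesoria qualifies under the Astena–Hesoria agreement and 64.91 is covered: preferential rate 3% applies instead.
Duty = ¥132,083.04 × 3% = ¥3,962.49.
Total = ¥7,166.81 + ¥56,722.54 + ¥3,962.49 = ¥67,851.84.

¥67,851.84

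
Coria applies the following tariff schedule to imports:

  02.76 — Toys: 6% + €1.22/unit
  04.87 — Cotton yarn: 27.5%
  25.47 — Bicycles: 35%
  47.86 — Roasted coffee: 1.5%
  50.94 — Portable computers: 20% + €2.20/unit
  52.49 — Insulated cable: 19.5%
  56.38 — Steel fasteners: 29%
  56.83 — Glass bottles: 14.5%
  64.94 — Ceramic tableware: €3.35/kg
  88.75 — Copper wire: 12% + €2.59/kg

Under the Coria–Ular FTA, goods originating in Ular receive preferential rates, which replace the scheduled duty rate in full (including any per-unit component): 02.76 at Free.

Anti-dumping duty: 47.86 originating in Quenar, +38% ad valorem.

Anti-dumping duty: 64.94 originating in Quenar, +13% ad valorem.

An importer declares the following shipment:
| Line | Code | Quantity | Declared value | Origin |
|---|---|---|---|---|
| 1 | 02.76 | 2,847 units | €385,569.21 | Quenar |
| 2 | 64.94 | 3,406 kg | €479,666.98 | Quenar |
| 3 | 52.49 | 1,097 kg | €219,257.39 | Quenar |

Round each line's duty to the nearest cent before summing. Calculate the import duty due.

€143,129.49

Line 1 (02.76, Quenar, 2,847 units, €385,569.21):
Base rate for 02.76 is 6% + €1.22/unit.
02.76 has an FTA preferential rate, but origin Quenar is not Ular; base rate stands.
Duty = €385,569.21 × 6% + 2,847 × €1.22 = €26,607.49.
Line 2 (64.94, Quenar, 3,406 kg, €479,666.98):
Base rate for 64.94 is €3.35/kg.
Additional duty on 64.94 from Quenar: +13% ad valorem. Applied ad valorem rate = 13%.
Duty = €479,666.98 × 13% + 3,406 × €3.35 = €73,766.81.
Line 3 (52.49, Quenar, 1,097 kg, €219,257.39):
Base rate for 52.49 is 19.5%.
Duty = €219,257.39 × 19.5% = €42,755.19.
Total = €26,607.49 + €73,766.81 + €42,755.19 = €143,129.49.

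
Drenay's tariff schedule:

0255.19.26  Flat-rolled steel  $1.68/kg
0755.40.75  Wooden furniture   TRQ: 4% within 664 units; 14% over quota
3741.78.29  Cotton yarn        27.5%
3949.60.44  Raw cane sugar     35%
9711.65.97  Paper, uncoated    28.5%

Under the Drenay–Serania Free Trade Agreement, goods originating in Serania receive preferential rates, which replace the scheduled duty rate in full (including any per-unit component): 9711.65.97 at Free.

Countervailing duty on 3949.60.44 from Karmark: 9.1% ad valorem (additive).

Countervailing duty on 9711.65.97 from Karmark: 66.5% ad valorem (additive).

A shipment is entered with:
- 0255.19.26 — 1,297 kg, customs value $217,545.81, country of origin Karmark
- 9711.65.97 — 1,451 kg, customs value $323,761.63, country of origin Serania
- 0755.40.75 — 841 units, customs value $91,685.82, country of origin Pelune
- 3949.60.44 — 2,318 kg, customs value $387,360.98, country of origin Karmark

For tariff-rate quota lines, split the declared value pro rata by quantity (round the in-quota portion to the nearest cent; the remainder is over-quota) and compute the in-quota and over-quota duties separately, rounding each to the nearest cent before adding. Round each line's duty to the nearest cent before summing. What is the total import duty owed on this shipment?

$178,602.24

Line 1 (0255.19.26, Karmark, 1,297 kg, $217,545.81):
Base rate for 0255.19.26 is $1.68/kg.
Duty = 1,297 × $1.68 = $2,178.96.
Line 2 (9711.65.97, Serania, 1,451 kg, $323,761.63):
Base rate for 9711.65.97 is 28.5%.
Origin Serania qualifies under the Drenay–Serania agreement and 9711.65.97 is covered: preferential rate Free applies instead.
The additional-duty order on 9711.65.97 targets Karmark, not Serania; it does not apply.
Duty = $323,761.63 × 0% = $0.00.
Line 3 (0755.40.75, Pelune, 841 units, $91,685.82):
Code 0755.40.75 is under a tariff-rate quota (threshold 664 units). In-quota: 664 units at 4%; over-quota: 177 units at 14%.
Pro-rata value split: in-quota = $91,685.82 × 664/841 = $72,389.28; over-quota = $91,685.82 − $72,389.28 = $19,296.54.
In-quota duty = $72,389.28 × 4% = $2,895.57. Over-quota duty = $19,296.54 × 14% = $2,701.52.
Line duty = $2,895.57 + $2,701.52 = $5,597.09.
Line 4 (3949.60.44, Karmark, 2,318 kg, $387,360.98):
Base rate for 3949.60.44 is 35%.
Additional duty on 3949.60.44 from Karmark: +9.1%. Applied ad valorem rate: 35% + 9.1% = 44.1%.
Duty = $387,360.98 × 44.1% = $170,826.19.
Total = $2,178.96 + $0.00 + $5,597.09 + $170,826.19 = $178,602.24.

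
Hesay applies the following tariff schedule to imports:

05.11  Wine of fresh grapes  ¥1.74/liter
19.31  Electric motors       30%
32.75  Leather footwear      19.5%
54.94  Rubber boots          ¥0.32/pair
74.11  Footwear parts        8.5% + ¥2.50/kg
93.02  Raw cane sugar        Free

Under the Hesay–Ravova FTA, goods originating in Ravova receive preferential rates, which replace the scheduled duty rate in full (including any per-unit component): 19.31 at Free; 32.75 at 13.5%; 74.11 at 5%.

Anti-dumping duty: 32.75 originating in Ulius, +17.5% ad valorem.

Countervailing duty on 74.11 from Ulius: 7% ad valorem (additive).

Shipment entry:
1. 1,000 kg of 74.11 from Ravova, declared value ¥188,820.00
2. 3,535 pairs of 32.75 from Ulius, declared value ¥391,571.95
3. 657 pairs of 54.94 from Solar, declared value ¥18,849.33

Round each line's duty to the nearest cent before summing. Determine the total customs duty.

Line 1 (74.11, Ravova, 1,000 kg, ¥188,820.00):
Base rate for 74.11 is 8.5% + ¥2.50/kg.
Origin Ravova qualifies under the Hesay–Ravova agreement and 74.11 is covered: preferential rate 5% applies instead.
The additional-duty order on 74.11 targets Ulius, not Ravova; it does not apply.
Duty = ¥188,820.00 × 5% = ¥9,441.00.
Line 2 (32.75, Ulius, 3,535 pairs, ¥391,571.95):
Base rate for 32.75 is 19.5%.
32.75 has an FTA preferential rate, but origin Ulius is not Ravova; base rate stands.
Additional duty on 32.75 from Ulius: +17.5%. Applied ad valorem rate: 19.5% + 17.5% = 37%.
Duty = ¥391,571.95 × 37% = ¥144,881.62.
Line 3 (54.94, Solar, 657 pairs, ¥18,849.33):
Base rate for 54.94 is ¥0.32/pair.
Duty = 657 × ¥0.32 = ¥210.24.
Total = ¥9,441.00 + ¥144,881.62 + ¥210.24 = ¥154,532.86.

¥154,532.86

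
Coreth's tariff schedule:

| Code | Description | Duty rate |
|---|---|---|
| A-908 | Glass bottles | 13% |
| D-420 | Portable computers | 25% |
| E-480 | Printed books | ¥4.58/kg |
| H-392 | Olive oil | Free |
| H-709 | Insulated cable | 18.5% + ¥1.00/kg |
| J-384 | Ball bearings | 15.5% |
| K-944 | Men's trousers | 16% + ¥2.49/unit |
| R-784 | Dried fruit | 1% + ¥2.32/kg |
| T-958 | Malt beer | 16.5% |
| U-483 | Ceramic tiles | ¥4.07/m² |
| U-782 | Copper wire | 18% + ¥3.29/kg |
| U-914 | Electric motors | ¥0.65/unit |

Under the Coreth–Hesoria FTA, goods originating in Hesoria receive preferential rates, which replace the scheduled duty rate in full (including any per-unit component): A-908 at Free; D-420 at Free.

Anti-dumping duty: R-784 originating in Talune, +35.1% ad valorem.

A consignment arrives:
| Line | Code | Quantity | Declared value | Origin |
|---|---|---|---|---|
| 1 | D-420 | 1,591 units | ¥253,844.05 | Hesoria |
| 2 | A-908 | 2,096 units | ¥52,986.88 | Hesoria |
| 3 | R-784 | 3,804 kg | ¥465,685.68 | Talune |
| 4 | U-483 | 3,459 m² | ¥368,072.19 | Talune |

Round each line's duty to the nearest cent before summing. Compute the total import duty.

Line 1 (D-420, Hesoria, 1,591 units, ¥253,844.05):
Base rate for D-420 is 25%.
Origin Hesoria qualifies under the Coreth–Hesoria agreement and D-420 is covered: preferential rate Free applies instead.
Duty = ¥253,844.05 × 0% = ¥0.00.
Line 2 (A-908, Hesoria, 2,096 units, ¥52,986.88):
Base rate for A-908 is 13%.
Origin Hesoria qualifies under the Coreth–Hesoria agreement and A-908 is covered: preferential rate Free applies instead.
Duty = ¥52,986.88 × 0% = ¥0.00.
Line 3 (R-784, Talune, 3,804 kg, ¥465,685.68):
Base rate for R-784 is 1% + ¥2.32/kg.
Additional duty on R-784 from Talune: +35.1%. Applied ad valorem rate: 1% + 35.1% = 36.1%.
Duty = ¥465,685.68 × 36.1% + 3,804 × ¥2.32 = ¥176,937.81.
Line 4 (U-483, Talune, 3,459 m², ¥368,072.19):
Base rate for U-483 is ¥4.07/m².
Duty = 3,459 × ¥4.07 = ¥14,078.13.
Total = ¥0.00 + ¥0.00 + ¥176,937.81 + ¥14,078.13 = ¥191,015.94.

¥191,015.94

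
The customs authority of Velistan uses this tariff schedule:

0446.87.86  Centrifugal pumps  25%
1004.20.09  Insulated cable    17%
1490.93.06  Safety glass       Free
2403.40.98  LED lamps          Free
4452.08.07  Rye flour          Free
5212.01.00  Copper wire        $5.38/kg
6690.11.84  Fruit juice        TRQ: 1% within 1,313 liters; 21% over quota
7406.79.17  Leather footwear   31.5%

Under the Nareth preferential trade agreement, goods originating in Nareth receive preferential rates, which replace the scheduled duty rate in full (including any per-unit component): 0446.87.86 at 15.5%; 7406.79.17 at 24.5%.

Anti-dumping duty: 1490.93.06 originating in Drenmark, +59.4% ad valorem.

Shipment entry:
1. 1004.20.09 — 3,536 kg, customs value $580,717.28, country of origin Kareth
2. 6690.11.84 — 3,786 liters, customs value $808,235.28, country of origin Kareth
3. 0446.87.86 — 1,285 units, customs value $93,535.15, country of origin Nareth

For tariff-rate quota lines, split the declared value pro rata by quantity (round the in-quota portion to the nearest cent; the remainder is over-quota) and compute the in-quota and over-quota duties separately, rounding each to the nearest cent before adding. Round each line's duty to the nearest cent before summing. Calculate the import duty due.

Line 1 (1004.20.09, Kareth, 3,536 kg, $580,717.28):
Base rate for 1004.20.09 is 17%.
Duty = $580,717.28 × 17% = $98,721.94.
Line 2 (6690.11.84, Kareth, 3,786 liters, $808,235.28):
Code 6690.11.84 is under a tariff-rate quota (threshold 1,313 liters). In-quota: 1,313 liters at 1%; over-quota: 2,473 liters at 21%.
Pro-rata value split: in-quota = $808,235.28 × 1,313/3,786 = $280,299.24; over-quota = $808,235.28 − $280,299.24 = $527,936.04.
In-quota duty = $280,299.24 × 1% = $2,802.99. Over-quota duty = $527,936.04 × 21% = $110,866.57.
Line duty = $2,802.99 + $110,866.57 = $113,669.56.
Line 3 (0446.87.86, Nareth, 1,285 units, $93,535.15):
Base rate for 0446.87.86 is 25%.
Origin Nareth qualifies under the Velistan–Nareth agreement and 0446.87.86 is covered: preferential rate 15.5% applies instead.
Duty = $93,535.15 × 15.5% = $14,497.95.
Total = $98,721.94 + $113,669.56 + $14,497.95 = $226,889.45.

$226,889.45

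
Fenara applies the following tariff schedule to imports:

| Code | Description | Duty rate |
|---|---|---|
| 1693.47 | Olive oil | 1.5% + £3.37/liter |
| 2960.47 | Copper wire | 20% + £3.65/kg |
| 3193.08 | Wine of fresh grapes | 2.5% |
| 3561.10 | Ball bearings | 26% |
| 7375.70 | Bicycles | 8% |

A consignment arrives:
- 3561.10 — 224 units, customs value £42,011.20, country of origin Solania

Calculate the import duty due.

Line 1 (3561.10, Solania, 224 units, £42,011.20):
Base rate for 3561.10 is 26%.
Duty = £42,011.20 × 26% = £10,922.91.

£10,922.91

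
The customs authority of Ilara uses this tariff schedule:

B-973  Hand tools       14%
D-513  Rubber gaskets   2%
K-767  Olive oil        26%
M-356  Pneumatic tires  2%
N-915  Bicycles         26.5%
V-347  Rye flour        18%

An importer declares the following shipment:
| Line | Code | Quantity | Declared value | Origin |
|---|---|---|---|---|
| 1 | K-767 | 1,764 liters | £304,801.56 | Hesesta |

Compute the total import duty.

Line 1 (K-767, Hesesta, 1,764 liters, £304,801.56):
Base rate for K-767 is 26%.
Duty = £304,801.56 × 26% = £79,248.41.

£79,248.41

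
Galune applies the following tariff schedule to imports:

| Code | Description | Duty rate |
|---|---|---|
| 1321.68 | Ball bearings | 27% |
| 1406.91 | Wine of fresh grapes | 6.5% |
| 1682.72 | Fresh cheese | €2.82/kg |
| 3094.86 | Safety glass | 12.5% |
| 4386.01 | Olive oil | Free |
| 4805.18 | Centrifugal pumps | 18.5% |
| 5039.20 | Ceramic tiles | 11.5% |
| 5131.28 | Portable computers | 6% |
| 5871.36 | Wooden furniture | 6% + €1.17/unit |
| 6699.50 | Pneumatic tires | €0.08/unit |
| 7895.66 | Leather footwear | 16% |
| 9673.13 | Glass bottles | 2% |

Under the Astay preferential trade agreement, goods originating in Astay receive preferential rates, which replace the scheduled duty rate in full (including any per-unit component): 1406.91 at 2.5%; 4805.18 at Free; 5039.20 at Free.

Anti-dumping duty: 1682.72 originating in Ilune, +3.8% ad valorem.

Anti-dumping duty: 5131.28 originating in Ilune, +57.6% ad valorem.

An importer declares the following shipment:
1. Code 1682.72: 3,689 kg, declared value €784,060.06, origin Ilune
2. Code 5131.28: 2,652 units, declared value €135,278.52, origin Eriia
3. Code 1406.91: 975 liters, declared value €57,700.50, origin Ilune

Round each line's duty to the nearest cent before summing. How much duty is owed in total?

Line 1 (1682.72, Ilune, 3,689 kg, €784,060.06):
Base rate for 1682.72 is €2.82/kg.
Additional duty on 1682.72 from Ilune: +3.8% ad valorem. Applied ad valorem rate = 3.8%.
Duty = €784,060.06 × 3.8% + 3,689 × €2.82 = €40,197.26.
Line 2 (5131.28, Eriia, 2,652 units, €135,278.52):
Base rate for 5131.28 is 6%.
The additional-duty order on 5131.28 targets Ilune, not Eriia; it does not apply.
Duty = €135,278.52 × 6% = €8,116.71.
Line 3 (1406.91, Ilune, 975 liters, €57,700.50):
Base rate for 1406.91 is 6.5%.
1406.91 has an FTA preferential rate, but origin Ilune is not Astay; base rate stands.
Duty = €57,700.50 × 6.5% = €3,750.53.
Total = €40,197.26 + €8,116.71 + €3,750.53 = €52,064.50.

€52,064.50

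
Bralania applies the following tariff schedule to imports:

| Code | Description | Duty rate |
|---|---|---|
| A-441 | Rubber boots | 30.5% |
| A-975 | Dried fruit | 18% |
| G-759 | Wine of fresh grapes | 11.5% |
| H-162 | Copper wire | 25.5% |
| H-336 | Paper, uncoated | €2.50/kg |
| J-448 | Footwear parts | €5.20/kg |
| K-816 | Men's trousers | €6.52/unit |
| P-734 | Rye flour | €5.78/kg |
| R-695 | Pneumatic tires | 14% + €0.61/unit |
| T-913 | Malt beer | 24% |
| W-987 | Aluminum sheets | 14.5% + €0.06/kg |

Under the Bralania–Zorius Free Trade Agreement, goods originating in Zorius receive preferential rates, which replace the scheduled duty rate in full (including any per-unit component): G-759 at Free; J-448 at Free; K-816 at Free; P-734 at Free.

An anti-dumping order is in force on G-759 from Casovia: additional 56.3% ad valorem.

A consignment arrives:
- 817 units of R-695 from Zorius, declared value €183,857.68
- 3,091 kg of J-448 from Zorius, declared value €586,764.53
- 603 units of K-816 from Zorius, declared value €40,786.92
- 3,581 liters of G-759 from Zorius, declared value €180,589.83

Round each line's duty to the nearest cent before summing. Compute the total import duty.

€26,238.45

Line 1 (R-695, Zorius, 817 units, €183,857.68):
Base rate for R-695 is 14% + €0.61/unit.
Origin Zorius is the FTA partner but R-695 is not on the preference list; base rate stands.
Duty = €183,857.68 × 14% + 817 × €0.61 = €26,238.45.
Line 2 (J-448, Zorius, 3,091 kg, €586,764.53):
Base rate for J-448 is €5.20/kg.
Origin Zorius qualifies under the Bralania–Zorius agreement and J-448 is covered: preferential rate Free applies instead.
Duty = €586,764.53 × 0% = €0.00.
Line 3 (K-816, Zorius, 603 units, €40,786.92):
Base rate for K-816 is €6.52/unit.
Origin Zorius qualifies under the Bralania–Zorius agreement and K-816 is covered: preferential rate Free applies instead.
Duty = €40,786.92 × 0% = €0.00.
Line 4 (G-759, Zorius, 3,581 liters, €180,589.83):
Base rate for G-759 is 11.5%.
Origin Zorius qualifies under the Bralania–Zorius agreement and G-759 is covered: preferential rate Free applies instead.
The additional-duty order on G-759 targets Casovia, not Zorius; it does not apply.
Duty = €180,589.83 × 0% = €0.00.
Total = €26,238.45 + €0.00 + €0.00 + €0.00 = €26,238.45.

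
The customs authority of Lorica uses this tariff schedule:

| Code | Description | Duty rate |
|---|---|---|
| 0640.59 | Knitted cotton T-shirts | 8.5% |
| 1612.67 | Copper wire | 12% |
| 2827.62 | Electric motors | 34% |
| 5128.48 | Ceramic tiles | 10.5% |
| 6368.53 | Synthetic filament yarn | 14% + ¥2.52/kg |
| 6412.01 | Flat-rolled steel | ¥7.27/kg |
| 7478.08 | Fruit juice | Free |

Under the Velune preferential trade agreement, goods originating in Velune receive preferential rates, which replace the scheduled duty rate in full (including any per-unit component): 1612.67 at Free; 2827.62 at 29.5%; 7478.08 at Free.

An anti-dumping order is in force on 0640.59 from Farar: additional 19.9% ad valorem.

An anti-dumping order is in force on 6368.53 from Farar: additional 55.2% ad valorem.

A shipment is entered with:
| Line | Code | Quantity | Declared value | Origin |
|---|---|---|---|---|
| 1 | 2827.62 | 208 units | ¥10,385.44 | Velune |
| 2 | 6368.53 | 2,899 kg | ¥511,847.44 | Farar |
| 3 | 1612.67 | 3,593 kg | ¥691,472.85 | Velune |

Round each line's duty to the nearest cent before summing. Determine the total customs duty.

¥364,567.61

Line 1 (2827.62, Velune, 208 units, ¥10,385.44):
Base rate for 2827.62 is 34%.
Origin Velune qualifies under the Lorica–Velune agreement and 2827.62 is covered: preferential rate 29.5% applies instead.
Duty = ¥10,385.44 × 29.5% = ¥3,063.70.
Line 2 (6368.53, Farar, 2,899 kg, ¥511,847.44):
Base rate for 6368.53 is 14% + ¥2.52/kg.
Additional duty on 6368.53 from Farar: +55.2%. Applied ad valorem rate: 14% + 55.2% = 69.2%.
Duty = ¥511,847.44 × 69.2% + 2,899 × ¥2.52 = ¥361,503.91.
Line 3 (1612.67, Velune, 3,593 kg, ¥691,472.85):
Base rate for 1612.67 is 12%.
Origin Velune qualifies under the Lorica–Velune agreement and 1612.67 is covered: preferential rate Free applies instead.
Duty = ¥691,472.85 × 0% = ¥0.00.
Total = ¥3,063.70 + ¥361,503.91 + ¥0.00 = ¥364,567.61.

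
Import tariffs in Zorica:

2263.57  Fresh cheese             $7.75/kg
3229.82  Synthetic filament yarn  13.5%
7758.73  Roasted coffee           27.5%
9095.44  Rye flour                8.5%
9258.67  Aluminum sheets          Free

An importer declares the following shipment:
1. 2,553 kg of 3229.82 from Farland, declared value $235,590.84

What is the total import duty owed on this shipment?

Line 1 (3229.82, Farland, 2,553 kg, $235,590.84):
Base rate for 3229.82 is 13.5%.
Duty = $235,590.84 × 13.5% = $31,804.76.

$31,804.76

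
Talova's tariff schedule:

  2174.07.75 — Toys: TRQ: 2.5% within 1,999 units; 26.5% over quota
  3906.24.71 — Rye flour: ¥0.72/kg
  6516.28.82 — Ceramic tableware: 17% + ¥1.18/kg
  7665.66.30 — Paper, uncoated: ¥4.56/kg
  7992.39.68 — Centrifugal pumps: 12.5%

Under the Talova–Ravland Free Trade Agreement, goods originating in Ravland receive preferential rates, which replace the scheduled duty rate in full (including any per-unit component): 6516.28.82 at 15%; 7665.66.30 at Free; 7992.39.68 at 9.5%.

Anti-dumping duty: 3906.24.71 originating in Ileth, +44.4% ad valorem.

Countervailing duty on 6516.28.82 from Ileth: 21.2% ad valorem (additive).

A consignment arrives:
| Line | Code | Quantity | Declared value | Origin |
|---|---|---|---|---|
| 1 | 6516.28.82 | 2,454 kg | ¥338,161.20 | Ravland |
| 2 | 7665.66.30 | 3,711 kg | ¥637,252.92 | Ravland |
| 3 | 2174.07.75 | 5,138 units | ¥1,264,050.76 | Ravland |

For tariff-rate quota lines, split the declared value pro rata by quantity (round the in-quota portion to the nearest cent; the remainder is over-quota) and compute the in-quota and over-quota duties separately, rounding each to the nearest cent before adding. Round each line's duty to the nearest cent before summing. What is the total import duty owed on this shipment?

Line 1 (6516.28.82, Ravland, 2,454 kg, ¥338,161.20):
Base rate for 6516.28.82 is 17% + ¥1.18/kg.
Origin Ravland qualifies under the Talova–Ravland agreement and 6516.28.82 is covered: preferential rate 15% applies instead.
The additional-duty order on 6516.28.82 targets Ileth, not Ravland; it does not apply.
Duty = ¥338,161.20 × 15% = ¥50,724.18.
Line 2 (7665.66.30, Ravland, 3,711 kg, ¥637,252.92):
Base rate for 7665.66.30 is ¥4.56/kg.
Origin Ravland qualifies under the Talova–Ravland agreement and 7665.66.30 is covered: preferential rate Free applies instead.
Duty = ¥637,252.92 × 0% = ¥0.00.
Line 3 (2174.07.75, Ravland, 5,138 units, ¥1,264,050.76):
Code 2174.07.75 is under a tariff-rate quota (threshold 1,999 units). In-quota: 1,999 units at 2.5%; over-quota: 3,139 units at 26.5%.
Pro-rata value split: in-quota = ¥1,264,050.76 × 1,999/5,138 = ¥491,793.98; over-quota = ¥1,264,050.76 − ¥491,793.98 = ¥772,256.78.
In-quota duty = ¥491,793.98 × 2.5% = ¥12,294.85. Over-quota duty = ¥772,256.78 × 26.5% = ¥204,648.05.
Line duty = ¥12,294.85 + ¥204,648.05 = ¥216,942.90.
Total = ¥50,724.18 + ¥0.00 + ¥216,942.90 = ¥267,667.08.

¥267,667.08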